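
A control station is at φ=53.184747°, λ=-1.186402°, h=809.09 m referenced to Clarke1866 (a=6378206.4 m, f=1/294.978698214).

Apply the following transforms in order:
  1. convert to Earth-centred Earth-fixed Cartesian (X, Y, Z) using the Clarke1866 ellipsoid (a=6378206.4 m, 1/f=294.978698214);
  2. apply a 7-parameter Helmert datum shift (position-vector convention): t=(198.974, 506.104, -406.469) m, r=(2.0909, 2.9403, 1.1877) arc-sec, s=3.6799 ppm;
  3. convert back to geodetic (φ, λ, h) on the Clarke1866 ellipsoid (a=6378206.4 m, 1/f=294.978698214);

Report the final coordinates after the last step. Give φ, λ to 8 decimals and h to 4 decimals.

φ=53.18037514°, λ=-1.17919122°, h=619.7697 m

start: φ=53.184747°, λ=-1.186402°, h=809.090 m
→ ECEF (a=6378206.400, f=1/294.978698214): X=3830036.6055, Y=-79318.4536, Z=5083334.8529
→ Helmert 7p (PV): X=3830322.5935, Y=-78842.1174, Z=5082891.6887
→ geod (Bowring, a=6378206.400): φ=53.18037514°, λ=-1.17919122°, h=619.7697 m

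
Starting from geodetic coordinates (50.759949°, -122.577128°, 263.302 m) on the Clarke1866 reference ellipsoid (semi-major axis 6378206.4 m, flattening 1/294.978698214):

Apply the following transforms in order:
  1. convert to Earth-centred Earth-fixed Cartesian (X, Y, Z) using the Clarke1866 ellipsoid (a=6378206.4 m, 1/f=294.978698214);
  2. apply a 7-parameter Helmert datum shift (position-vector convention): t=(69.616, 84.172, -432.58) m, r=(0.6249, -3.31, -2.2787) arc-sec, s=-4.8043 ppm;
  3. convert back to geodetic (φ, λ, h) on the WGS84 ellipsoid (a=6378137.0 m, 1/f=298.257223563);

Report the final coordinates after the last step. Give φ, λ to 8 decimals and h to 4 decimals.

start: φ=50.759949°, λ=-122.577128°, h=263.302 m
→ ECEF (a=6378206.400, f=1/294.978698214): X=-2176917.2793, Y=-3406946.2990, Z=4916695.1082
→ Helmert 7p (PV): X=-2176953.7421, Y=-3406836.6053, Z=4916193.6517
→ geod (Bowring, a=6378137.000): φ=50.75550723°, λ=-122.57840046°, h=-244.2311 m

φ=50.75550723°, λ=-122.57840046°, h=-244.2311 m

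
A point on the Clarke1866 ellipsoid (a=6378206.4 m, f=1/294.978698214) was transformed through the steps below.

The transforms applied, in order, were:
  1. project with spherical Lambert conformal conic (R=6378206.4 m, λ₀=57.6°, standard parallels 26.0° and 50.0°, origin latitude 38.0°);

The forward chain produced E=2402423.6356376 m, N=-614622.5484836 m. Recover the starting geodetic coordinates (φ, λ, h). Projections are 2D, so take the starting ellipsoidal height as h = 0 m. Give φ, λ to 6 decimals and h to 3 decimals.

φ=29.346682°, λ=82.930350°, h=0.000 m

start: E=2402423.6356, N=-614622.5485 m
→ lcc⁻¹: φ=29.34668200°, λ=82.93035000°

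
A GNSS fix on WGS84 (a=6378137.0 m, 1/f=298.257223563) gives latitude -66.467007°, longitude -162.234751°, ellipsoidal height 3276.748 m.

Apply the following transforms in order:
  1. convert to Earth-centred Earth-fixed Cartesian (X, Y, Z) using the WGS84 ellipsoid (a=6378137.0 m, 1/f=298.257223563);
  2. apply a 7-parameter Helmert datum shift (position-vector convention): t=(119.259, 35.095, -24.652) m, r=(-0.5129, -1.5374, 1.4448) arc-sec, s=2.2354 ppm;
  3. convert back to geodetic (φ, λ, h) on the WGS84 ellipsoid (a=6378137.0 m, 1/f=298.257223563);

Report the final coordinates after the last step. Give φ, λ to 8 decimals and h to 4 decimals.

start: φ=-66.467007°, λ=-162.234751°, h=3276.748 m
→ ECEF (a=6378137.000, f=1/298.257223563): X=-2433304.6224, Y=-779620.9819, Z=-5827939.0160
→ Helmert 7p (PV): X=-2433141.9031, Y=-779619.1658, Z=-5827992.8939
→ geod (Bowring, a=6378137.000): φ=-66.46847774°, λ=-162.23367641°, h=3264.0540 m

φ=-66.46847774°, λ=-162.23367641°, h=3264.0540 m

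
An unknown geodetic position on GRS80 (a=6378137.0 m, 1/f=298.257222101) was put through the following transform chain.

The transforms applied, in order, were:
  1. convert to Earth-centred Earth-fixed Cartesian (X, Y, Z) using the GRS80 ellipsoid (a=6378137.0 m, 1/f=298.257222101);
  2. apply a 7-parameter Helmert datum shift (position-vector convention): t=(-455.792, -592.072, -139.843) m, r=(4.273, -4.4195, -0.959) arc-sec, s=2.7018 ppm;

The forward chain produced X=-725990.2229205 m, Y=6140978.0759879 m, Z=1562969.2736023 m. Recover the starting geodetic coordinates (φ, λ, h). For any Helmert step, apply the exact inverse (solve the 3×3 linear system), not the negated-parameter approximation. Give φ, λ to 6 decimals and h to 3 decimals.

φ=14.275364°, λ=96.737334°, h=1896.984 m

start: X=-725990.2229, Y=6140978.0760, Z=1562969.2736 m
→ Helmert⁻¹: X=-725527.5359, Y=6141582.5606, Z=1562993.2092
→ geod (Bowring, a=6378137.000): φ=14.27536400°, λ=96.73733400°, h=1896.9840 m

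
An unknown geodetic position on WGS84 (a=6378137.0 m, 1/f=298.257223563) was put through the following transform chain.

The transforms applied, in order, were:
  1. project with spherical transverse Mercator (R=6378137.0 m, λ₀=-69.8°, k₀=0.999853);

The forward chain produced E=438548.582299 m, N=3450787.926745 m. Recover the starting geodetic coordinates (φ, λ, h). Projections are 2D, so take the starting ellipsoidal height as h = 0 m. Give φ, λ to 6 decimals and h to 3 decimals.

start: E=438548.5823, N=3450787.9267 m
→ tm⁻¹: φ=30.92229300°, λ=-65.20937000°

φ=30.922293°, λ=-65.209370°, h=0.000 m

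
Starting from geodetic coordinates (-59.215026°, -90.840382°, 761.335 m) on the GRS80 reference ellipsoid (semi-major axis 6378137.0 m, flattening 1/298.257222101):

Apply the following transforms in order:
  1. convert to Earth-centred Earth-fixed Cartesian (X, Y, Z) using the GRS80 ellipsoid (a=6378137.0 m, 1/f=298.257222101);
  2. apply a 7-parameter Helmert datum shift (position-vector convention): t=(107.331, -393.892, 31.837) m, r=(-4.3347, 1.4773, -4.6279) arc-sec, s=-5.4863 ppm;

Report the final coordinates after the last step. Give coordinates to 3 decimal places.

X=-48008.625 m, Y=-3273064.195 m, Z=-5456757.649 m

start: φ=-59.215026°, λ=-90.840382°, h=761.335 m
→ ECEF (a=6378137.000, f=1/298.257222101): X=-48003.7116, Y=-3272574.6574, Z=-5456888.5410
→ Helmert 7p (PV): X=-48008.6254, Y=-3273064.1951, Z=-5456757.6486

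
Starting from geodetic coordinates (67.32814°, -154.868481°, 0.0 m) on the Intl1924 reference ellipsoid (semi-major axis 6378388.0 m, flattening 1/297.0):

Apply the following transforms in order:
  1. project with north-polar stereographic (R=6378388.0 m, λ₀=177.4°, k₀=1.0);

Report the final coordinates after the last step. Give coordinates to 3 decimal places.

E=1190021.117 m, N=-2263629.727 m

start: φ=67.328140°, λ=-154.868481°, h=0.000 m
→ stereo (R=6378388.0, λ₀=177.4°): E=1190021.1172, N=-2263629.7270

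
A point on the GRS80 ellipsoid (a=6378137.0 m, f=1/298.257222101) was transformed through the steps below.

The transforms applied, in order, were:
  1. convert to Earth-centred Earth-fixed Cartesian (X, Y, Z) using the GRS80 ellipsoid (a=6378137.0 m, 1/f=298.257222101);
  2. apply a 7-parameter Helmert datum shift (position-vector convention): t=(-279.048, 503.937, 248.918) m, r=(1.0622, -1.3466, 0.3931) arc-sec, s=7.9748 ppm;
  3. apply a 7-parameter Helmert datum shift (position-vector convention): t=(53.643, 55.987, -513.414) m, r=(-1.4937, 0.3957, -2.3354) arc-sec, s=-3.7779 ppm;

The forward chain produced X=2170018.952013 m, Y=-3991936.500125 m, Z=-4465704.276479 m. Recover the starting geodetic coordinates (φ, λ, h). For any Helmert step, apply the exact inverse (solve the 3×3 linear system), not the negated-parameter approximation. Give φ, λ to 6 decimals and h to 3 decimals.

start: X=2170018.9520, Y=-3991936.5001, Z=-4465704.2765 m
→ Helmert⁻¹: X=2170027.2713, Y=-3991950.6630, Z=-4465232.4769
→ Helmert⁻¹: X=2170252.2502, Y=-3992449.8930, Z=-4465439.3925
→ geod (Bowring, a=6378137.000): φ=-44.69151700°, λ=-61.47197900°, h=3407.8230 m

φ=-44.691517°, λ=-61.471979°, h=3407.823 m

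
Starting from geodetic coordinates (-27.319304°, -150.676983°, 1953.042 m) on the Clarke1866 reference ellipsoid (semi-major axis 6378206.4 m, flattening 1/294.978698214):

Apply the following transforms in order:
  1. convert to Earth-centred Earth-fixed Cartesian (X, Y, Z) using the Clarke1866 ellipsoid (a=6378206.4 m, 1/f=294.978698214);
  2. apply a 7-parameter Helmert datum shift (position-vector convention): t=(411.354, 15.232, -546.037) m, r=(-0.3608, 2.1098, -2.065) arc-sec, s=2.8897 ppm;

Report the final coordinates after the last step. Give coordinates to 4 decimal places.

start: φ=-27.319304°, λ=-150.676983°, h=1953.042 m
→ ECEF (a=6378206.400, f=1/294.978698214): X=-4945764.7773, Y=-2778046.8485, Z=-2910428.4035
→ Helmert 7p (PV): X=-4945425.2970, Y=-2777995.2210, Z=-2910927.4030

X=-4945425.2970 m, Y=-2777995.2210 m, Z=-2910927.4030 m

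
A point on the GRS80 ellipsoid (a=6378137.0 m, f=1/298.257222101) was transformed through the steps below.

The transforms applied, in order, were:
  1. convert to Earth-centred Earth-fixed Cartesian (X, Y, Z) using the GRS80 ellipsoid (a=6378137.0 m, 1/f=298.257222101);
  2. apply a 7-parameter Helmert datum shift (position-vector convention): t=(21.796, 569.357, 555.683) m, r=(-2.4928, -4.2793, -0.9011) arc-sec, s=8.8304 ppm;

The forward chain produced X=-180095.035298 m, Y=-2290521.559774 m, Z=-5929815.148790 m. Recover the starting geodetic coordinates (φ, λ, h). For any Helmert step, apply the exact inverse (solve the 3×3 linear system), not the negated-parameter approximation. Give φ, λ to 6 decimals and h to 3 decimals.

start: X=-180095.0353, Y=-2290521.5598, Z=-5929815.1488 m
→ Helmert⁻¹: X=-180228.2668, Y=-2290999.8023, Z=-5930342.4133
→ geod (Bowring, a=6378137.000): φ=-68.94739100°, λ=-94.49807800°, h=509.0590 m

φ=-68.947391°, λ=-94.498078°, h=509.059 m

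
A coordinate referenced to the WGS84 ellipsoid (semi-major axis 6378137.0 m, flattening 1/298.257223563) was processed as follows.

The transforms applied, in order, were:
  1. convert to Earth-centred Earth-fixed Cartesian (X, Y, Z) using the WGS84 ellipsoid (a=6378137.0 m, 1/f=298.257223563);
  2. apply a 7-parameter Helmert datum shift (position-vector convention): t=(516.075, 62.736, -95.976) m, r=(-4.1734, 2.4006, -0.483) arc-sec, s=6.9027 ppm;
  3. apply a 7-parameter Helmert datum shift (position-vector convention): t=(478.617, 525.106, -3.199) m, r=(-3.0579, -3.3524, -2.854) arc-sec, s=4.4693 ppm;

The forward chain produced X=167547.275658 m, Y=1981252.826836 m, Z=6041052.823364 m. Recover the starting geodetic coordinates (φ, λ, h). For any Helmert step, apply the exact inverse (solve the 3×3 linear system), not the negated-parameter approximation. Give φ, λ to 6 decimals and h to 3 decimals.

φ=71.903699°, λ=85.192965°, h=836.274 m

start: X=167547.2757, Y=1981252.8268, Z=6041052.8234 m
→ Helmert⁻¹: X=167138.6914, Y=1980631.6217, Z=6041055.6698
→ Helmert⁻¹: X=166546.5193, Y=1980433.3726, Z=6041151.9547
→ geod (Bowring, a=6378137.000): φ=71.90369900°, λ=85.19296500°, h=836.2740 m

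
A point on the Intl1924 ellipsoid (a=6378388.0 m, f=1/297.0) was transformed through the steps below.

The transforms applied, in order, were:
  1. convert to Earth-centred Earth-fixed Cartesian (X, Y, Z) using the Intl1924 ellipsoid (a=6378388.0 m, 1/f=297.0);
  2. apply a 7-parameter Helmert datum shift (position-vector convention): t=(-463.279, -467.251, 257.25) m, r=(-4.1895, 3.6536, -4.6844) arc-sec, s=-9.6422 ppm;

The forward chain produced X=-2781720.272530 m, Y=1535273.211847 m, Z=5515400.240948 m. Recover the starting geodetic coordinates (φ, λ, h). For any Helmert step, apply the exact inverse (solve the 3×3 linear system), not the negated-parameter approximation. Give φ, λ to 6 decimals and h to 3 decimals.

φ=60.221692°, λ=151.097541°, h=2619.473 m

start: X=-2781720.2725, Y=1535273.2118, Z=5515400.2409 m
→ Helmert⁻¹: X=-2781416.3764, Y=1535580.0830, Z=5515178.0915
→ geod (Bowring, a=6378388.000): φ=60.22169200°, λ=151.09754100°, h=2619.4730 m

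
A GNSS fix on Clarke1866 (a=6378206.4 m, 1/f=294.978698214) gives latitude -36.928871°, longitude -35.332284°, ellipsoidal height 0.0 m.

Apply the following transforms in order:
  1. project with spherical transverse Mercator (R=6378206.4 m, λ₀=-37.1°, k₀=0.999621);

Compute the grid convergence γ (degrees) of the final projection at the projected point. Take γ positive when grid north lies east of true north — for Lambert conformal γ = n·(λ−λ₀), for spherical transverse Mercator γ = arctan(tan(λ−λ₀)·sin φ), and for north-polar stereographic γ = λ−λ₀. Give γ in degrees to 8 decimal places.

start: φ=-36.928871°, λ=-35.332284°, h=0.000 m
→ into tm (λ₀=-37.1°): φ=-36.92887100°, λ−λ₀=1.76771600°
convergence γ = -1.06229999°

-1.06229999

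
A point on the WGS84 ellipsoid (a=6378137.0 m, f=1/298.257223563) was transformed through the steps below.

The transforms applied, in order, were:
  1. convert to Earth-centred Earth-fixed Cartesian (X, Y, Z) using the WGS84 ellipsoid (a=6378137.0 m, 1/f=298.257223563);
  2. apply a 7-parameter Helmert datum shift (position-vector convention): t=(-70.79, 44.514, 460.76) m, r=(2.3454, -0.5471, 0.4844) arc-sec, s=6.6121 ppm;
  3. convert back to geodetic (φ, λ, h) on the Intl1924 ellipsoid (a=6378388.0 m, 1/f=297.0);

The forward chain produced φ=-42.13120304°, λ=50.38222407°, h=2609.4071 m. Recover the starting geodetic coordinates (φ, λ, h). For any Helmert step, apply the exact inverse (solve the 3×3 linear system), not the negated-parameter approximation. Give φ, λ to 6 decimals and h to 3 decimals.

φ=-42.133995°, λ=50.380819°, h=3094.602 m

start: φ=-42.131203°, λ=50.382224°, h=2609.407 m
→ ECEF (a=6378388.000, f=1/297.0): X=3022131.7526, Y=3650822.9784, Z=-4258246.6682
→ Helmert⁻¹: X=3022179.8371, Y=3650698.8027, Z=-4258728.7969
→ geod (Bowring, a=6378137.000): φ=-42.13399500°, λ=50.38081900°, h=3094.6020 m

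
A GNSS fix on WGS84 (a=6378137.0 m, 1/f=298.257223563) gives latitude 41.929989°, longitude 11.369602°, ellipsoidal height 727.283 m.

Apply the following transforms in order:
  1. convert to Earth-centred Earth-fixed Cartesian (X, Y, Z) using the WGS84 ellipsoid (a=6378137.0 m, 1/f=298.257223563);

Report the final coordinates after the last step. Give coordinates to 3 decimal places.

X=4659471.641 m, Y=936941.994 m, Z=4240307.725 m

start: φ=41.929989°, λ=11.369602°, h=727.283 m
→ ECEF (a=6378137.000, f=1/298.257223563): X=4659471.6410, Y=936941.9940, Z=4240307.7249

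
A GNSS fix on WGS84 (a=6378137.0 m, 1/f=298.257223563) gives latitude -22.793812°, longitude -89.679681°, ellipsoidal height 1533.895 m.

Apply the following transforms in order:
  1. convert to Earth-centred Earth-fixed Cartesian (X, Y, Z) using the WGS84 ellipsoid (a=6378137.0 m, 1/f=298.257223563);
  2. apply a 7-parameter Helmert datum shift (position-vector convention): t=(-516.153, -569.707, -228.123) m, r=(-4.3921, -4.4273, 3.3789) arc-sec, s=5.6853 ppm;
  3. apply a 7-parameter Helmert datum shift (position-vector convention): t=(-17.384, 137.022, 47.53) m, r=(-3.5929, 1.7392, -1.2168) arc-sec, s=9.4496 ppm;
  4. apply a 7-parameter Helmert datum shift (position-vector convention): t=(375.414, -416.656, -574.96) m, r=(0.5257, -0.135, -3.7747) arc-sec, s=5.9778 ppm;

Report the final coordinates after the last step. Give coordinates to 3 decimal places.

X=32727.481 m, Y=-5885377.452 m, Z=-2456873.113 m

start: φ=-22.793812°, λ=-89.679681°, h=1533.895 m
→ ECEF (a=6378137.000, f=1/298.257223563): X=32897.3178, Y=-5884314.7892, Z=-2456278.9637
→ Helmert 7p (PV): X=32530.4678, Y=-5884969.7145, Z=-2456395.0469
→ Helmert 7p (PV): X=32457.9619, Y=-5884931.2830, Z=-2456268.4927
→ Helmert 7p (PV): X=32727.4811, Y=-5885377.4517, Z=-2456873.1133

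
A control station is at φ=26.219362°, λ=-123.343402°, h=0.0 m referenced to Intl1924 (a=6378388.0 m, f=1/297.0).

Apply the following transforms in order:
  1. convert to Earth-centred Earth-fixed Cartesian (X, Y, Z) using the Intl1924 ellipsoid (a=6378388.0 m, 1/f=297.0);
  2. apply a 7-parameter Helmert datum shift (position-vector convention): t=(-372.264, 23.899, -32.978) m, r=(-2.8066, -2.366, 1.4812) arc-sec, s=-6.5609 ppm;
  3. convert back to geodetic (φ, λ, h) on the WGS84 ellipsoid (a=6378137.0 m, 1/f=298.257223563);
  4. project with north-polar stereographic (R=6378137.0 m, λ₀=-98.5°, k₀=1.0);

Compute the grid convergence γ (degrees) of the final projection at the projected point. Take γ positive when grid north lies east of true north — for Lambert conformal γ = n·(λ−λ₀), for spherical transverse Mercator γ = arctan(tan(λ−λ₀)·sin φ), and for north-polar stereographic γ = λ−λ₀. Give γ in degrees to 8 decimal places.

start: φ=26.219362°, λ=-123.343402°, h=0.000 m
→ ECEF (a=6378388.000, f=1/297.0): X=-3147256.5687, Y=-4783340.0231, Z=2800923.1237
→ Helmert 7p (PV): X=-3147605.9630, Y=-4783269.2302, Z=2800900.7535
→ geod (Bowring, a=6378137.000): φ=26.21799850°, λ=-123.34671199°, h=342.5724 m
→ into stereo (λ₀=-98.5°): φ=26.21799850°, λ−λ₀=-24.84671199°
convergence γ = -24.84671199°

-24.84671199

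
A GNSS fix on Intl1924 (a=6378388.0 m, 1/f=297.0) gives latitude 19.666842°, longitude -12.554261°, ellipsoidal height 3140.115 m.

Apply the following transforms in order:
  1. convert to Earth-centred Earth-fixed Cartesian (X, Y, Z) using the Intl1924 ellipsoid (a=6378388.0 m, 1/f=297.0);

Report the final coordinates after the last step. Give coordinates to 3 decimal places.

start: φ=19.666842°, λ=-12.554261°, h=3140.115 m
→ ECEF (a=6378388.000, f=1/297.0): X=5867820.0748, Y=-1306695.7572, Z=2134086.6118

X=5867820.075 m, Y=-1306695.757 m, Z=2134086.612 m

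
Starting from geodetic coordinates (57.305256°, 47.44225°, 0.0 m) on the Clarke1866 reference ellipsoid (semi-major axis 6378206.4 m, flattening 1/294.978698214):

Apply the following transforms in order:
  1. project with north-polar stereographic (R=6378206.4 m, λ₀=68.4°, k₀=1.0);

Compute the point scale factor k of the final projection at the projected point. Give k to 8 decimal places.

start: φ=57.305256°, λ=47.442250°, h=0.000 m
→ into stereo (λ₀=68.4°): φ=57.30525600°, λ−λ₀=-20.95775000°
scale k = 1.08603555

1.08603555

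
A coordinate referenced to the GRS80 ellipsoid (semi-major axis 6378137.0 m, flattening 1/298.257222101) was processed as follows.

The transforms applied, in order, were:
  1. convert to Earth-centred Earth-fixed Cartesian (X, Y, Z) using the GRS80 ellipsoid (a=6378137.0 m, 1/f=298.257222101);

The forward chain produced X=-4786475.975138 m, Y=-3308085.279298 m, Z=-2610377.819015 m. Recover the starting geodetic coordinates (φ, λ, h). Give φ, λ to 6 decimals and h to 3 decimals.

φ=-24.306992°, λ=-145.350420°, h=2596.300 m

start: X=-4786475.9751, Y=-3308085.2793, Z=-2610377.8190 m
→ geod (Bowring, a=6378137.000): φ=-24.30699200°, λ=-145.35042000°, h=2596.3000 m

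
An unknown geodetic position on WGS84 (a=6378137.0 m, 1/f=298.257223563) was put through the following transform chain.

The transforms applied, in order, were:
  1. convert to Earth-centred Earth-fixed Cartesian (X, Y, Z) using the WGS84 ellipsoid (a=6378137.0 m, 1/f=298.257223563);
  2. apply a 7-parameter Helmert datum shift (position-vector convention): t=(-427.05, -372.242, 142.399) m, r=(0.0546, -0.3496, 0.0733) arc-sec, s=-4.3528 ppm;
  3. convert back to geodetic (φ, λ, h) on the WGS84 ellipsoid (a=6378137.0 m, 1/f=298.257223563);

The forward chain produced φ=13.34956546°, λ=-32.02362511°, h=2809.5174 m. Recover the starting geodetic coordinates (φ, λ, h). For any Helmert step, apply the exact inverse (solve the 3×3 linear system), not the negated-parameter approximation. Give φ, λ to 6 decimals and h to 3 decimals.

φ=13.347895°, λ=-32.018629°, h=2964.650 m

start: φ=13.349565°, λ=-32.023625°, h=2809.517 m
→ ECEF (a=6378137.000, f=1/298.257223563): X=5264714.2336, Y=-3292777.8067, Z=1463709.0612
→ Helmert⁻¹: X=5265165.5124, Y=-3292421.3796, Z=1463564.9804
→ geod (Bowring, a=6378137.000): φ=13.34789500°, λ=-32.01862900°, h=2964.6500 m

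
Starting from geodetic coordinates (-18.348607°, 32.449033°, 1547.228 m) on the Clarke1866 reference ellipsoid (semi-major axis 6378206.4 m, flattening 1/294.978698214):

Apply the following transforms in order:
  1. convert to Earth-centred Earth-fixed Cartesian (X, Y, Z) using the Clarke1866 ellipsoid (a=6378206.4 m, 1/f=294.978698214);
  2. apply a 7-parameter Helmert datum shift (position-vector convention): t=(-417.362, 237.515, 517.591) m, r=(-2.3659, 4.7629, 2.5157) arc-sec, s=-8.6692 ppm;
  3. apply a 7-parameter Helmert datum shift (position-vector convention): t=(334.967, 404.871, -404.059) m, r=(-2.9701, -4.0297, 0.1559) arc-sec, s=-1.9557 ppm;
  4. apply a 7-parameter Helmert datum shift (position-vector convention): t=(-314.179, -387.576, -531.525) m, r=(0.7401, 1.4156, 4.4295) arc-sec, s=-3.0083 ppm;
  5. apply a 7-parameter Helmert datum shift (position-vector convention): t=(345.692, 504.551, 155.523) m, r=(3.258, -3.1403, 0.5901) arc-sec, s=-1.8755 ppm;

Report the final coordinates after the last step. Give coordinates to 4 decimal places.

X=5111436.3687 m, Y=3250995.8503 m, Z=-1995639.1400 m

start: φ=-18.348607°, λ=32.449033°, h=1547.228 m
→ ECEF (a=6378206.400, f=1/294.978698214): X=5111678.1346, Y=3250109.2292, Z=-1995411.0932
→ Helmert 7p (PV): X=5111130.7430, Y=3250358.0246, Z=-1995031.5164
→ Helmert 7p (PV): X=5111492.2334, Y=3250731.6747, Z=-1995378.6234
→ Helmert 7p (PV): X=5111079.1745, Y=3250451.2472, Z=-1995927.5619
→ Helmert 7p (PV): X=5111436.3687, Y=3250995.8503, Z=-1995639.1400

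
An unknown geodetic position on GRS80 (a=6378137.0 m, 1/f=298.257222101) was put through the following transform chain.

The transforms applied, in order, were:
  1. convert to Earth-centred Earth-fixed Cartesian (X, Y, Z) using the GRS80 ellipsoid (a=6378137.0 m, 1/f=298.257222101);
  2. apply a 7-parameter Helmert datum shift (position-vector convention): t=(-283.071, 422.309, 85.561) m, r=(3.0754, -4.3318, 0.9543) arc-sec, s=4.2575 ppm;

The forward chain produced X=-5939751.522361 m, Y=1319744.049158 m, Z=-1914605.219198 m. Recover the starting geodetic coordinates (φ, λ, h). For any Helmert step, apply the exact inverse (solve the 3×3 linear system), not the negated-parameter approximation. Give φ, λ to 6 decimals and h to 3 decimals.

start: X=-5939751.5224, Y=1319744.0492, Z=-1914605.2192 m
→ Helmert⁻¹: X=-5939477.2686, Y=1319315.0563, Z=-1914577.5635
→ geod (Bowring, a=6378137.000): φ=-17.57810800°, λ=167.47642100°, h=2167.5060 m

φ=-17.578108°, λ=167.476421°, h=2167.506 m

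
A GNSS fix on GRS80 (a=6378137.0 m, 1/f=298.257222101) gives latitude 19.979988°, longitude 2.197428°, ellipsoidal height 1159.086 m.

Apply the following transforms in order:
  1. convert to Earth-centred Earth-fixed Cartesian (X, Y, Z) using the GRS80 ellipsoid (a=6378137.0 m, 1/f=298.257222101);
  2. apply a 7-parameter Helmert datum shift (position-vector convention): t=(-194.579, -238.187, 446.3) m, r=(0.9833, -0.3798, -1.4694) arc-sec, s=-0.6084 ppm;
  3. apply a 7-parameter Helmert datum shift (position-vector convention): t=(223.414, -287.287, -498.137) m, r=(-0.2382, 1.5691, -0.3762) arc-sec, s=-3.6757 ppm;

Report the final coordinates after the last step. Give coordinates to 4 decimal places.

X=5993290.3038 m, Y=229380.9675 m, Z=2165916.0579 m

start: φ=19.979988°, λ=2.197428°, h=1159.086 m
→ ECEF (a=6378137.000, f=1/298.257222101): X=5993272.5943, Y=229968.8752, Z=2166010.8997
→ Helmert 7p (PV): X=5993072.0189, Y=229677.5274, Z=2166468.0138
→ Helmert 7p (PV): X=5993290.3038, Y=229380.9675, Z=2165916.0579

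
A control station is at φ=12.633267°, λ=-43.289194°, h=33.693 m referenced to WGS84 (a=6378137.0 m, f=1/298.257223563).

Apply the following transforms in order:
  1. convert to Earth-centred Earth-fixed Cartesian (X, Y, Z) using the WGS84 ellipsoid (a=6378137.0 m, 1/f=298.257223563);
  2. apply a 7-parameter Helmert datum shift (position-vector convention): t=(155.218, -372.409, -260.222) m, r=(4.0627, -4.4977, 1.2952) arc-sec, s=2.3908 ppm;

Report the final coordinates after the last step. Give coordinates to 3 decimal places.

X=4531172.268 m, Y=-4268575.813 m, Z=1385610.019 m

start: φ=12.633267°, λ=-43.289194°, h=33.693 m
→ ECEF (a=6378137.000, f=1/298.257223563): X=4531009.6355, Y=-4268194.3544, Z=1385852.1959
→ Helmert 7p (PV): X=4531172.2684, Y=-4268575.8126, Z=1385610.0194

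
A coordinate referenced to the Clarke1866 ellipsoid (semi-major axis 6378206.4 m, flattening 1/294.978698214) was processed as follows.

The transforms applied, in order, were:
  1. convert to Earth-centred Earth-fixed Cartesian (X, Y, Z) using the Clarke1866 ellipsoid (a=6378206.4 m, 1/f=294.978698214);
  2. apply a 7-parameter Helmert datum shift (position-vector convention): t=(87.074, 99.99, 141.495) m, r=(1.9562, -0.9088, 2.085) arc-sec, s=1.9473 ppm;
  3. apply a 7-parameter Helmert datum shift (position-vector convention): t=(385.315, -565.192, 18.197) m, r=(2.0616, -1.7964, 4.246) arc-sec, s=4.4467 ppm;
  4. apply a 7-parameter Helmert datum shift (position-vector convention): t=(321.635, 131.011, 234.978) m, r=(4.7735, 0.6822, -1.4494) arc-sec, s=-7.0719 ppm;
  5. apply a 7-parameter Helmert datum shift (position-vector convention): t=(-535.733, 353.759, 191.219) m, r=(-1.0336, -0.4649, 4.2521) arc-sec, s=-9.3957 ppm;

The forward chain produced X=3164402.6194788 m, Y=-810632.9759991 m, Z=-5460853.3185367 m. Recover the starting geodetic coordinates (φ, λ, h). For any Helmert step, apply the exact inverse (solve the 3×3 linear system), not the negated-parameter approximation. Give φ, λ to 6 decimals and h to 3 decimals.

start: X=3164402.6195, Y=-810632.9760, Z=-5460853.3185 m
→ Helmert⁻¹: X=3164939.0615, Y=-811032.2335, Z=-5461107.0459
→ Helmert⁻¹: X=3164663.5702, Y=-811273.1331, Z=-5461351.4045
→ Helmert⁻¹: X=3164199.9296, Y=-810824.0577, Z=-5461364.7700
→ Helmert⁻¹: X=3164074.4329, Y=-811006.2486, Z=-5461501.8792
→ geod (Bowring, a=6378206.400): φ=-59.28873700°, λ=-14.37638400°, h=1474.2440 m

φ=-59.288737°, λ=-14.376384°, h=1474.244 m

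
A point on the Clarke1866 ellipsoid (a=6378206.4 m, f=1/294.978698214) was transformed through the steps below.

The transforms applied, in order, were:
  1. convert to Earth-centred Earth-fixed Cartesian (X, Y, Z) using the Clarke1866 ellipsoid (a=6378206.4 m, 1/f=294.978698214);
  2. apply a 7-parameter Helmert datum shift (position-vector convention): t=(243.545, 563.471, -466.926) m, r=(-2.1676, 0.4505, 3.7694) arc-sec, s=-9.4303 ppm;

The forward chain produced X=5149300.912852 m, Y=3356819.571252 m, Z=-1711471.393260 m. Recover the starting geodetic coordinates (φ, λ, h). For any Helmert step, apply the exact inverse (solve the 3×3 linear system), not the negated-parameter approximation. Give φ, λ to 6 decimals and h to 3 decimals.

φ=-15.656407°, λ=33.096168°, h=3446.189 m

start: X=5149300.9129, Y=3356819.5713, Z=-1711471.3933 m
→ Helmert⁻¹: X=5149170.9957, Y=3356211.6325, Z=-1710974.0866
→ geod (Bowring, a=6378206.400): φ=-15.65640700°, λ=33.09616800°, h=3446.1890 m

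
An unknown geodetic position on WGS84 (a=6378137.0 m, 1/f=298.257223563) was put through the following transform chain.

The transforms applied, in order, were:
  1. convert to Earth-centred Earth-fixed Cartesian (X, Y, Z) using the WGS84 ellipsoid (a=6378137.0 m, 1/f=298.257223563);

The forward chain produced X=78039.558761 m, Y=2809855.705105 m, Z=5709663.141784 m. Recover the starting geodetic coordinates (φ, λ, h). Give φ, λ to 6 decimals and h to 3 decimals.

φ=63.940510°, λ=88.409104°, h=3181.955 m

start: X=78039.5588, Y=2809855.7051, Z=5709663.1418 m
→ geod (Bowring, a=6378137.000): φ=63.94051000°, λ=88.40910400°, h=3181.9550 m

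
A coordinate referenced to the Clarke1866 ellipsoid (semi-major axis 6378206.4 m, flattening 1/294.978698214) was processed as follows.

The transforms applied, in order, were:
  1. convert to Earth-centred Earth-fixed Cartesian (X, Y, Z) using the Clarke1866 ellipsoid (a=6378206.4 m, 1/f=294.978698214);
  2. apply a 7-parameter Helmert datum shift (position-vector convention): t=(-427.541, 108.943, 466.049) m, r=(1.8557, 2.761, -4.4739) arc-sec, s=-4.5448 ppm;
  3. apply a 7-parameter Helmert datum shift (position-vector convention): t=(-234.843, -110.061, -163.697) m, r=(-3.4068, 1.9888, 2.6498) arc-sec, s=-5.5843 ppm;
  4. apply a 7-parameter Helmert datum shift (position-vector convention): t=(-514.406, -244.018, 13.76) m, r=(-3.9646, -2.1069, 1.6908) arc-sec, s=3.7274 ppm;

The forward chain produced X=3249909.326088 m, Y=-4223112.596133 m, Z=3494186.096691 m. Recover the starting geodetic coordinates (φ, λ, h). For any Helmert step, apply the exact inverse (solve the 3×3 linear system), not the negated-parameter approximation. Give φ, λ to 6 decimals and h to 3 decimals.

φ=33.426239°, λ=-52.409131°, h=899.552 m

start: X=3249909.3261, Y=-4223112.5961, Z=3494186.0967 m
→ Helmert⁻¹: X=3250412.6901, Y=-4222946.6410, Z=3494044.9422
→ Helmert⁻¹: X=3250577.7443, Y=-4222959.6328, Z=3494189.7449
→ Helmert⁻¹: X=3251064.8901, Y=-4222985.8203, Z=3493821.0849
→ geod (Bowring, a=6378206.400): φ=33.42623900°, λ=-52.40913100°, h=899.5520 m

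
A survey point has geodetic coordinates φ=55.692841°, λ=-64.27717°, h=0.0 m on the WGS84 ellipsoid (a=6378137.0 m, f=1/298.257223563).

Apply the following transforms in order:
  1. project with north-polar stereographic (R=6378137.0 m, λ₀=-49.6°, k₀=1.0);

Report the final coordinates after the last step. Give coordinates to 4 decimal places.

E=-997629.9080 m, N=-3808921.6616 m

start: φ=55.692841°, λ=-64.277170°, h=0.000 m
→ stereo (R=6378137.0, λ₀=-49.6°): E=-997629.9080, N=-3808921.6616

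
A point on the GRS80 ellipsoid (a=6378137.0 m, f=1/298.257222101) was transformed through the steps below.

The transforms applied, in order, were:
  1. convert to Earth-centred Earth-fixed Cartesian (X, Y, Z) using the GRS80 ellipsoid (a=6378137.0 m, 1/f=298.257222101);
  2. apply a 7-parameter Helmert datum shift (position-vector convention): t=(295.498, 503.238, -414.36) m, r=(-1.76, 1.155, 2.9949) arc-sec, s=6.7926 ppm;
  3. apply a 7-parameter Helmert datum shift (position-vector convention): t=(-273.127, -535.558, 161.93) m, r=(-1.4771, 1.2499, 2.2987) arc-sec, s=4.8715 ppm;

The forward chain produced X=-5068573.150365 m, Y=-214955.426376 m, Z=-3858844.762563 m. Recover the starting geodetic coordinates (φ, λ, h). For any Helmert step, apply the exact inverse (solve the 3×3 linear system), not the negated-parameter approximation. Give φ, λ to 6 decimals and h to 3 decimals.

start: X=-5068573.1504, Y=-214955.4264, Z=-3858844.7626 m
→ Helmert⁻¹: X=-5068254.3374, Y=-214334.7060, Z=-3859020.1404
→ Helmert⁻¹: X=-5068496.9182, Y=-214729.9673, Z=-3858609.7844
→ geod (Bowring, a=6378137.000): φ=-37.44250000°, λ=-177.57408000°, h=3471.5750 m

φ=-37.442500°, λ=-177.574080°, h=3471.575 m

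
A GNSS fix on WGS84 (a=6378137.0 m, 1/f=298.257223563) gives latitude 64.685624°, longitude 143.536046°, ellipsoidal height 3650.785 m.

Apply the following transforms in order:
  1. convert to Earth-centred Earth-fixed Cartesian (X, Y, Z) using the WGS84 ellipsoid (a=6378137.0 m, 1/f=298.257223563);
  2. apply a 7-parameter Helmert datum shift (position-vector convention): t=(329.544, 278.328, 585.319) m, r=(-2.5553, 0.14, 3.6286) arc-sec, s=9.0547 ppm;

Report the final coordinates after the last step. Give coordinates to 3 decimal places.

X=-2200287.920 m, Y=1626522.300 m, Z=5746728.975 m

start: φ=64.685624°, λ=143.536046°, h=3650.785 m
→ ECEF (a=6378137.000, f=1/298.257223563): X=-2200572.8305, Y=1626196.7738, Z=5746110.2791
→ Helmert 7p (PV): X=-2200287.9201, Y=1626522.2999, Z=5746728.9748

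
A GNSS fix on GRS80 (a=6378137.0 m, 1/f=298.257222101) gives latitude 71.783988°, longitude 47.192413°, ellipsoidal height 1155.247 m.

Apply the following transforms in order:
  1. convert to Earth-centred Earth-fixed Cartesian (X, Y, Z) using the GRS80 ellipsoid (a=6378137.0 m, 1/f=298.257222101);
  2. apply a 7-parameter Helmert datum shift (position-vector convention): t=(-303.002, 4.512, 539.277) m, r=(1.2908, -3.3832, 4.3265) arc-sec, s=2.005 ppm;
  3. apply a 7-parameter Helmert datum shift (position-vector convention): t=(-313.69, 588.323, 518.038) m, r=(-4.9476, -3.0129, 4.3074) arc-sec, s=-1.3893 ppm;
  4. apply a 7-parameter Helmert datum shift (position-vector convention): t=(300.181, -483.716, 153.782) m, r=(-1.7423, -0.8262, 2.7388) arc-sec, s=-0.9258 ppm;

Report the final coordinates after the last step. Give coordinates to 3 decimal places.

X=1358615.903 m, Y=1467781.462 m, Z=6038510.365 m

start: φ=71.783988°, λ=47.192413°, h=1155.247 m
→ ECEF (a=6378137.000, f=1/298.257222101): X=1359225.1607, Y=1467439.8238, Z=6037291.9765
→ Helmert 7p (PV): X=1358795.0785, Y=1467438.0072, Z=6037874.8358
→ Helmert 7p (PV): X=1358360.6616, Y=1468197.4951, Z=6038369.1344
→ Helmert 7p (PV): X=1358615.9034, Y=1467781.4618, Z=6038510.3653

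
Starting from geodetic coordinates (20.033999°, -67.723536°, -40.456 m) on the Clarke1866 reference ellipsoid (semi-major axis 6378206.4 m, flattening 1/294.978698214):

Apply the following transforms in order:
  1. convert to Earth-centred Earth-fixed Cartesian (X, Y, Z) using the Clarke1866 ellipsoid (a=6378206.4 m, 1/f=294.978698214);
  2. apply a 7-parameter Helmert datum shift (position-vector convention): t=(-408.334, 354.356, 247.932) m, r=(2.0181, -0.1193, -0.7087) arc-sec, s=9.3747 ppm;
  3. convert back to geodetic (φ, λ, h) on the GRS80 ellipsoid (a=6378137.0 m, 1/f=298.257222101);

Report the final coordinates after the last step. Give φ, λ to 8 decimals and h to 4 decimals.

start: φ=20.033999°, λ=-67.723536°, h=-40.456 m
→ ECEF (a=6378206.400, f=1/294.978698214): X=2272409.9323, Y=-5547197.3957, Z=2171090.1331
→ Helmert 7p (PV): X=2272002.5860, Y=-5546924.0930, Z=2171305.4584
→ geod (Bowring, a=6378137.000): φ=20.03570708°, λ=-67.72614875°, h=-307.7930 m

φ=20.03570708°, λ=-67.72614875°, h=-307.7930 m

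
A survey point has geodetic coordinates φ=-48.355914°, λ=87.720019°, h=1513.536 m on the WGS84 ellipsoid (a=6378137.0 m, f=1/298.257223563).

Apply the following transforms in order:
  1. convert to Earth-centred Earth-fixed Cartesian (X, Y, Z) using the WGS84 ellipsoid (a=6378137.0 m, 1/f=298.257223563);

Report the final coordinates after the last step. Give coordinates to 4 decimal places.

start: φ=-48.355914°, λ=87.720019°, h=1513.536 m
→ ECEF (a=6378137.000, f=1/298.257223563): X=168966.2154, Y=4243868.9241, Z=-4744396.9860

X=168966.2154 m, Y=4243868.9241 m, Z=-4744396.9860 m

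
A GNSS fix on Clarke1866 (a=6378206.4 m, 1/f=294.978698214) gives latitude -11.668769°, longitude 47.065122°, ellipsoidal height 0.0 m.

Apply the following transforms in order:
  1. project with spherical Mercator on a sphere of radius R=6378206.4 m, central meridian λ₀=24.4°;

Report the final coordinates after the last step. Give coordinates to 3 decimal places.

start: φ=-11.668769°, λ=47.065122°, h=0.000 m
→ merc (R=6378206.4, λ₀=24.4°): E=2523097.2931, N=-1308049.3540

E=2523097.293 m, N=-1308049.354 m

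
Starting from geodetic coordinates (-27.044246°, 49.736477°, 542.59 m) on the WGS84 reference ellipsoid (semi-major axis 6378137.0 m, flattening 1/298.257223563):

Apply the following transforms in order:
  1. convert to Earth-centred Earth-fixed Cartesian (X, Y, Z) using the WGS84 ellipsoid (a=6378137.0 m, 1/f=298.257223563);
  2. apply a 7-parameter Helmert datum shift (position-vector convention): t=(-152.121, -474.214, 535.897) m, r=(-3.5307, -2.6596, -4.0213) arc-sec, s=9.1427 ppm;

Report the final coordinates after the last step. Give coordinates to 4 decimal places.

start: φ=-27.044246°, λ=49.736477°, h=542.590 m
→ ECEF (a=6378137.000, f=1/298.257223563): X=3674330.6724, Y=4338217.9737, Z=-2882829.6942
→ Helmert 7p (PV): X=3674333.8945, Y=4337662.4412, Z=-2882347.0358

X=3674333.8945 m, Y=4337662.4412 m, Z=-2882347.0358 m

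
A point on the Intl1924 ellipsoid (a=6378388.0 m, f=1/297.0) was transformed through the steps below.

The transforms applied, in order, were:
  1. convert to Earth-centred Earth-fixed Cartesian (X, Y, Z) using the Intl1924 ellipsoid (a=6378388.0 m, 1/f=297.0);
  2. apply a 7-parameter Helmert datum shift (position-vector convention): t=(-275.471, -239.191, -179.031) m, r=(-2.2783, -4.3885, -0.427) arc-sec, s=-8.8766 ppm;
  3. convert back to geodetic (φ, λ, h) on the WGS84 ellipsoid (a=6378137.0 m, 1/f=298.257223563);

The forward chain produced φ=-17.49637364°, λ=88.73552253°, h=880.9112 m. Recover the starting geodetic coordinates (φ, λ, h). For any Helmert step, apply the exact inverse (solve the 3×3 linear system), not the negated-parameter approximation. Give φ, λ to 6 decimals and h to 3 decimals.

φ=-17.494027°, λ=88.733484°, h=874.674 m

start: φ=-17.496374°, λ=88.735523°, h=880.911 m
→ ECEF (a=6378137.000, f=1/298.257223563): X=134297.0931, Y=6084258.1575, Z=-1905562.2882
→ Helmert⁻¹: X=134520.6247, Y=6084572.6825, Z=-1905335.8255
→ geod (Bowring, a=6378388.000): φ=-17.49402700°, λ=88.73348400°, h=874.6740 m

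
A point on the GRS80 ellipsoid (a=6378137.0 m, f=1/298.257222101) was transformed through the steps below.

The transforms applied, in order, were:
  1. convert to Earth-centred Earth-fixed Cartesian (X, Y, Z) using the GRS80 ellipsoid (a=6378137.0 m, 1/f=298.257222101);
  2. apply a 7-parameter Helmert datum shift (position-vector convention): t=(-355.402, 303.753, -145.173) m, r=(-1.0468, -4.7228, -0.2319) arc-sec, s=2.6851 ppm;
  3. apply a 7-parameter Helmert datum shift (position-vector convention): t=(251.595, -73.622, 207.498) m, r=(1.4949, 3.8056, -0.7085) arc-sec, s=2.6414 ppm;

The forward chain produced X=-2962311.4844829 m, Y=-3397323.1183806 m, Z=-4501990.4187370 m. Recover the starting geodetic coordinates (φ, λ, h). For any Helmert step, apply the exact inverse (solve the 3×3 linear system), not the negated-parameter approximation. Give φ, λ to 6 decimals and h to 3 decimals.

start: X=-2962311.4845, Y=-3397323.1184, Z=-4501990.4187 m
→ Helmert⁻¹: X=-2962460.5186, Y=-3397283.3284, Z=-4502216.0605
→ Helmert⁻¹: X=-2962196.4248, Y=-3397558.4411, Z=-4502008.2170
→ geod (Bowring, a=6378137.000): φ=-45.15707900°, λ=-131.08388200°, h=3290.3330 m

φ=-45.157079°, λ=-131.083882°, h=3290.333 m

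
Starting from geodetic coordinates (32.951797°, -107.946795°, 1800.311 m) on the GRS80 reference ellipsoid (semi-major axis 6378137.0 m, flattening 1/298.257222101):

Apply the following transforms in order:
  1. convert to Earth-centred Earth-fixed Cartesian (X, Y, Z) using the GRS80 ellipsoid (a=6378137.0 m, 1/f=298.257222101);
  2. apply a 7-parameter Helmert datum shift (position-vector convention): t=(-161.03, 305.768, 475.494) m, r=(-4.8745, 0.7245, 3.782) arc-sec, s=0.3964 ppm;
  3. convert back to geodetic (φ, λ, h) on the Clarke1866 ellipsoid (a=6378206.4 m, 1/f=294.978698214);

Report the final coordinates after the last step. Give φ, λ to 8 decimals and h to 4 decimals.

start: φ=32.951797°, λ=-107.946795°, h=1800.311 m
→ ECEF (a=6378137.000, f=1/298.257222101): X=-1651256.2427, Y=-5098147.7418, Z=3450453.2111
→ Helmert 7p (PV): X=-1651312.3297, Y=-5097792.7296, Z=3451056.3536
→ geod (Bowring, a=6378206.400): φ=32.95988570°, λ=-107.94853517°, h=1860.3646 m

φ=32.95988570°, λ=-107.94853517°, h=1860.3646 m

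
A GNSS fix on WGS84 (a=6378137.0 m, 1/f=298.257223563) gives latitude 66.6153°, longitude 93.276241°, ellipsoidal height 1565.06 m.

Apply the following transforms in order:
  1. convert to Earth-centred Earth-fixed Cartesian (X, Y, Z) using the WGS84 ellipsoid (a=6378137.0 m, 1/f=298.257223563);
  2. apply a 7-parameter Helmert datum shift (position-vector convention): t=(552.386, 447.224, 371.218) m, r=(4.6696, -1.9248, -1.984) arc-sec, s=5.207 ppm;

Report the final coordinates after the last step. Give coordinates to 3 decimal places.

X=-144598.965 m, Y=2535470.106 m, Z=5833412.121 m

start: φ=66.615300°, λ=93.276241°, h=1565.060 m
→ ECEF (a=6378137.000, f=1/298.257223563): X=-145120.5486, Y=2535140.3378, Z=5832954.4922
→ Helmert 7p (PV): X=-144598.9650, Y=2535470.1061, Z=5833412.1211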